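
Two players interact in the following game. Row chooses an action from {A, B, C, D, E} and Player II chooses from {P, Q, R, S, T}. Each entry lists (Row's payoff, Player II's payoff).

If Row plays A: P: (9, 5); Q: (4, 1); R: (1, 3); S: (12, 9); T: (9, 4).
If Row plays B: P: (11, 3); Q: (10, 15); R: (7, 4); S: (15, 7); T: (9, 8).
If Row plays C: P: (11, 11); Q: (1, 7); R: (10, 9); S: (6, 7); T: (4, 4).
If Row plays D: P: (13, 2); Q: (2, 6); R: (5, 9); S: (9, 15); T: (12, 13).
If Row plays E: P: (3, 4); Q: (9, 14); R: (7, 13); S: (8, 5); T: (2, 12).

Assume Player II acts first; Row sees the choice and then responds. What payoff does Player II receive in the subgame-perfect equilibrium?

15

Solve by backward induction (Player II leads).
- P: BR = D, leader payoff 2.
- Q: BR = B, leader payoff 15.
- R: BR = C, leader payoff 9.
- S: BR = B, leader payoff 7.
- T: BR = D, leader payoff 13.
Maximizing over 2, 15, 9, 7, 13, Player II chooses Q. Subgame-perfect outcome: (B, Q) with payoffs (10, 15).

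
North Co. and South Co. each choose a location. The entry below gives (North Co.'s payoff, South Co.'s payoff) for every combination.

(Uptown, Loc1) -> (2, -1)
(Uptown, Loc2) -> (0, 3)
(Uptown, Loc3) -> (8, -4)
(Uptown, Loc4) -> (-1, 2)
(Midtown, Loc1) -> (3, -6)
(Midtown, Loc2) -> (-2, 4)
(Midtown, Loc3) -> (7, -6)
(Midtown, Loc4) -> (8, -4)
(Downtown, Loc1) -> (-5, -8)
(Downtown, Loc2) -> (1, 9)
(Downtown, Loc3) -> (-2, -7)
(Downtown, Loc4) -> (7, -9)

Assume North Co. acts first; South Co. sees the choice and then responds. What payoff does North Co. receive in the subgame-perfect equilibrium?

1

Solve by backward induction (North Co. leads).
- Uptown: BR = Loc2, leader payoff 0.
- Midtown: BR = Loc2, leader payoff -2.
- Downtown: BR = Loc2, leader payoff 1.
Among 0, -2, 1, the best is 1 at Downtown. Subgame-perfect outcome: (Downtown, Loc2) with payoffs (1, 9).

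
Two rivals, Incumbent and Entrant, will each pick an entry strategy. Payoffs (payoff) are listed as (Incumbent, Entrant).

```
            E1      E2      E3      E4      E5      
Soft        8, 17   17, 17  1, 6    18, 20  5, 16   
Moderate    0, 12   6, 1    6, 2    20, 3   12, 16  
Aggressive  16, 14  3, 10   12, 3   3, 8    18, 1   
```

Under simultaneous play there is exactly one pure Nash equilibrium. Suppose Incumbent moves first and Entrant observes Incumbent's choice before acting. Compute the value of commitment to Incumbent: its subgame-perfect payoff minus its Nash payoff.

2

Backward induction with Incumbent moving first.
- Soft: BR = E4, leader payoff 18.
- Moderate: BR = E5, leader payoff 12.
- Aggressive: BR = E1, leader payoff 16.
Among 18, 12, 16, the best is 18 at Soft. Subgame-perfect outcome: (Soft, E4) with payoffs (18, 20).
Now find the simultaneous Nash equilibrium.
Incumbent's best replies: E1→Aggressive; E2→Soft; E3→Aggressive; E4→Moderate; E5→Aggressive.
Entrant's best replies: Soft→E4; Moderate→E5; Aggressive→E1.
Only (Aggressive, E1) has each player best-responding; Nash payoffs (16, 14).
Incumbent's commitment gain: 18 − 16 = 2.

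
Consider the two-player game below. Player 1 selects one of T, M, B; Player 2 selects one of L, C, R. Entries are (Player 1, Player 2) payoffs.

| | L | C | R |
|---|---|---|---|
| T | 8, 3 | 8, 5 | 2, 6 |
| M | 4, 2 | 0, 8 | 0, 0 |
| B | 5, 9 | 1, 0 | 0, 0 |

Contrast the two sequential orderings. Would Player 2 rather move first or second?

If Player 1 leads: Player 2's best replies are T→R, M→C, B→L; Player 1's induced payoffs 2, 0, 5; outcome (B, L), payoffs (5, 9).
If Player 2 leads: Player 1's best replies are L→T, C→T, R→T; Player 2's induced payoffs 3, 5, 6; outcome (T, R), payoffs (2, 6).
Player 2 gets 6 moving first and 9 moving second, so Player 2 prefers to move second.

second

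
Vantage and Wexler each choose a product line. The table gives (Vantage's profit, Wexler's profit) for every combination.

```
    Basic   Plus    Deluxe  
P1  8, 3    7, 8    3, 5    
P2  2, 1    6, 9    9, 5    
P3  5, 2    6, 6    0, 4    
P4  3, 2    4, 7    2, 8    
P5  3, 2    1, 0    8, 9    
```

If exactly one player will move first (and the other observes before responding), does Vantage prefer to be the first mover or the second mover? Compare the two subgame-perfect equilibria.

If Vantage leads: Wexler's best replies are P1→Plus, P2→Plus, P3→Plus, P4→Deluxe, P5→Deluxe; Vantage's induced payoffs 7, 6, 6, 2, 8; outcome (P5, Deluxe), payoffs (8, 9).
If Wexler leads: Vantage's best replies are Basic→P1, Plus→P1, Deluxe→P2; Wexler's induced payoffs 3, 8, 5; outcome (P1, Plus), payoffs (7, 8).
Vantage gets 8 moving first and 7 moving second, so Vantage prefers to move first.

first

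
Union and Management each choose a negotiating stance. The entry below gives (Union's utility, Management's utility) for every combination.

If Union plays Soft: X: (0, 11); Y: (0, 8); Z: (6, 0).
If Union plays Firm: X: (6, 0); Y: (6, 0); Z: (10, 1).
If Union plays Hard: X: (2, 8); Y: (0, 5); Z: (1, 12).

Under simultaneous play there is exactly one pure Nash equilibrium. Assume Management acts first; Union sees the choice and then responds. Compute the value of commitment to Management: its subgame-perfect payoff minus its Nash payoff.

Work backward from Union's decision.
- X: Union compares 0, 6, 2 and picks Firm; Management would get 0.
- Y: Union compares 0, 6, 0 and picks Firm; Management would get 0.
- Z: Union compares 6, 10, 1 and picks Firm; Management would get 1.
Maximizing over 0, 0, 1, Management chooses Z. Subgame-perfect outcome: (Firm, Z) with payoffs (10, 1).
Under simultaneous play:
Union's best replies: X→Firm; Y→Firm; Z→Firm.
Management's best replies: Soft→X; Firm→Z; Hard→Z.
The unique mutual best reply is (Firm, Z), giving (10, 1).
Management's commitment gain: 1 − 1 = 0.

0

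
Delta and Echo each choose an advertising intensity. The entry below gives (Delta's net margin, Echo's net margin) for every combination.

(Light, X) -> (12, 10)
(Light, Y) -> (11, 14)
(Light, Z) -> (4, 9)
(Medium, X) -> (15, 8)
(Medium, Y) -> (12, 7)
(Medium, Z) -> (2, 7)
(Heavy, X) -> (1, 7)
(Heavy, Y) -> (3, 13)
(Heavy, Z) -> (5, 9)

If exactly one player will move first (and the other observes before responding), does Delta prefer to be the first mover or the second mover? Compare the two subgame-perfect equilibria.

first

If Delta leads: Echo's best replies are Light→Y, Medium→X, Heavy→Y; Delta's induced payoffs 11, 15, 3; outcome (Medium, X), payoffs (15, 8).
If Echo leads: Delta's best replies are X→Medium, Y→Medium, Z→Heavy; Echo's induced payoffs 8, 7, 9; outcome (Heavy, Z), payoffs (5, 9).
Delta gets 15 moving first and 5 moving second, so Delta prefers to move first.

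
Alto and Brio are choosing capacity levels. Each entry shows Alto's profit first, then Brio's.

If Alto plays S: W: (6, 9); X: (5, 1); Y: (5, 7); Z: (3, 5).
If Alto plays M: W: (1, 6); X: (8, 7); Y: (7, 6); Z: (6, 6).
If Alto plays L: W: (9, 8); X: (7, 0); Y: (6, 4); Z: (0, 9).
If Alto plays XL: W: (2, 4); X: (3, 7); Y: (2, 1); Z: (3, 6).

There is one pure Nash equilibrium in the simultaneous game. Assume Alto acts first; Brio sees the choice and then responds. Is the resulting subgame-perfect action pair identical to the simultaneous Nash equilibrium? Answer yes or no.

yes

Work backward from Brio's decision.
- S: Brio compares 9, 1, 7, 5 and picks W; Alto would get 6.
- M: Brio compares 6, 7, 6, 6 and picks X; Alto would get 8.
- L: Brio compares 8, 0, 4, 9 and picks Z; Alto would get 0.
- XL: Brio compares 4, 7, 1, 6 and picks X; Alto would get 3.
Maximizing over 6, 8, 0, 3, Alto chooses M. Subgame-perfect outcome: (M, X) with payoffs (8, 7).
Under simultaneous play:
Alto's best replies: W→L; X→M; Y→M; Z→M.
Brio's best replies: S→W; M→X; L→Z; XL→X.
The unique mutual best reply is (M, X), giving (8, 7).
Sequential outcome (M, X) coincides with the Nash profile (M, X).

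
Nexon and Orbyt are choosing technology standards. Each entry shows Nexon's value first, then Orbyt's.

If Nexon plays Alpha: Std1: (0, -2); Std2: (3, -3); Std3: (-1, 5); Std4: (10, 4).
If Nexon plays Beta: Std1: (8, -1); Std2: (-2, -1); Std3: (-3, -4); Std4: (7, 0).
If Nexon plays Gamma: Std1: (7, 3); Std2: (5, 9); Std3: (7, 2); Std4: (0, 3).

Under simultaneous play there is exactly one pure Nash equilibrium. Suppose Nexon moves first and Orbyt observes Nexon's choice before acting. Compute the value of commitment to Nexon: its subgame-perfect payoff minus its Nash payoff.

2

Orbyt best-responds to each possible Nexon move:
- Alpha: BR = Std3, leader payoff -1.
- Beta: BR = Std4, leader payoff 7.
- Gamma: BR = Std2, leader payoff 5.
Nexon's induced payoffs are -1, 7, 5, so Nexon commits to Beta. Subgame-perfect outcome: (Beta, Std4) with payoffs (7, 0).
Now find the simultaneous Nash equilibrium.
Nexon's best replies: Std1→Beta; Std2→Gamma; Std3→Gamma; Std4→Alpha.
Orbyt's best replies: Alpha→Std3; Beta→Std4; Gamma→Std2.
Only (Gamma, Std2) has each player best-responding; Nash payoffs (5, 9).
Nexon's commitment gain: 7 − 5 = 2.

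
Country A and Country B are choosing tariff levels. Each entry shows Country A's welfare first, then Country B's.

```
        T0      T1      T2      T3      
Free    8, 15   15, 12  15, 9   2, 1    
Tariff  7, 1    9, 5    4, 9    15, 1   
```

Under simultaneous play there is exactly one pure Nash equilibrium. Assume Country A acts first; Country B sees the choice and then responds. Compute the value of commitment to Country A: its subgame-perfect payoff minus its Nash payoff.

0

Country B best-responds to each possible Country A move:
- Free: BR = T0, leader payoff 8.
- Tariff: BR = T2, leader payoff 4.
Country A's induced payoffs are 8, 4, so Country A commits to Free. Subgame-perfect outcome: (Free, T0) with payoffs (8, 15).
For the simultaneous game, intersect best replies.
Country A's best replies: T0→Free; T1→Free; T2→Free; T3→Tariff.
Country B's best replies: Free→T0; Tariff→T2.
Only (Free, T0) has each player best-responding; Nash payoffs (8, 15).
Country A's commitment gain: 8 − 8 = 0.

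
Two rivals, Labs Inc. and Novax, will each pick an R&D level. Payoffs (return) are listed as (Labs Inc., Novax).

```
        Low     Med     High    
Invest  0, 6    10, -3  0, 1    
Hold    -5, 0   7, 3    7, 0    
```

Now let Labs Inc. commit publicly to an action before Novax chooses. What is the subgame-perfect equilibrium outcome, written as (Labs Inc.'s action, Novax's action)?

(Hold, Med)

Backward induction with Labs Inc. moving first.
- Invest: BR = Low, leader payoff 0.
- Hold: BR = Med, leader payoff 7.
Maximizing over 0, 7, Labs Inc. chooses Hold. Subgame-perfect outcome: (Hold, Med) with payoffs (7, 3).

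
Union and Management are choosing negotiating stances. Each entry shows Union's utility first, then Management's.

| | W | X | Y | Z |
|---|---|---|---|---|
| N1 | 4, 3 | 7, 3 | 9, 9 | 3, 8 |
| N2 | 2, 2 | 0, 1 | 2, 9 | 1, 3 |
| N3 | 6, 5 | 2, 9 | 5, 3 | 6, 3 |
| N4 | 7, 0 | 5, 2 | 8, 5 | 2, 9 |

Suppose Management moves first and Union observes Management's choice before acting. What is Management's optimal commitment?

Work backward from Union's decision.
- W: Union compares 4, 2, 6, 7 and picks N4; Management would get 0.
- X: Union compares 7, 0, 2, 5 and picks N1; Management would get 3.
- Y: Union compares 9, 2, 5, 8 and picks N1; Management would get 9.
- Z: Union compares 3, 1, 6, 2 and picks N3; Management would get 3.
Among 0, 3, 9, 3, the best is 9 at Y. Subgame-perfect outcome: (N1, Y) with payoffs (9, 9).

Y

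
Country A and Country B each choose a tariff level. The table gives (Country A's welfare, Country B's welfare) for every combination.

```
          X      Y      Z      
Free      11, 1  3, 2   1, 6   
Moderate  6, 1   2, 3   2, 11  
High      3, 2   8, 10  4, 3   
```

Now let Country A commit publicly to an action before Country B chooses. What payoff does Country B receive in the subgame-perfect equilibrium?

Backward induction with Country A moving first.
- Free: Country B compares 1, 2, 6 and picks Z; Country A would get 1.
- Moderate: Country B compares 1, 3, 11 and picks Z; Country A would get 2.
- High: Country B compares 2, 10, 3 and picks Y; Country A would get 8.
Country A's induced payoffs are 1, 2, 8, so Country A commits to High. Subgame-perfect outcome: (High, Y) with payoffs (8, 10).

10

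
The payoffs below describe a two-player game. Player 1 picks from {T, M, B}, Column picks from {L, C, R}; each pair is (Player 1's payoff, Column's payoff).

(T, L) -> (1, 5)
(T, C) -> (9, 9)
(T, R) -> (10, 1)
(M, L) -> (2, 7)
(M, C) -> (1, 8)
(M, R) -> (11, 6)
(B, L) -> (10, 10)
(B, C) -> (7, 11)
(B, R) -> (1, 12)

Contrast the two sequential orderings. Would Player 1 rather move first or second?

If Player 1 leads: Column's best replies are T→C, M→C, B→R; Player 1's induced payoffs 9, 1, 1; outcome (T, C), payoffs (9, 9).
If Column leads: Player 1's best replies are L→B, C→T, R→M; Column's induced payoffs 10, 9, 6; outcome (B, L), payoffs (10, 10).
Player 1 gets 9 moving first and 10 moving second, so Player 1 prefers to move second.

second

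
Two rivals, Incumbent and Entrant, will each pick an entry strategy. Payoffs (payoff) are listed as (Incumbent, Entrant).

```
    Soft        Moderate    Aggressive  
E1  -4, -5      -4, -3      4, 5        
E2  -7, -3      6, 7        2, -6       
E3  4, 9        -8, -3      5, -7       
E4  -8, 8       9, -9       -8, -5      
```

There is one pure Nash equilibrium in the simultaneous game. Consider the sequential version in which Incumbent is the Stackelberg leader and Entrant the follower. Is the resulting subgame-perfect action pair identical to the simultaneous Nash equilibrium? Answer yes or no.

no

Entrant best-responds to each possible Incumbent move:
- E1: Entrant compares -5, -3, 5 and picks Aggressive; Incumbent would get 4.
- E2: Entrant compares -3, 7, -6 and picks Moderate; Incumbent would get 6.
- E3: Entrant compares 9, -3, -7 and picks Soft; Incumbent would get 4.
- E4: Entrant compares 8, -9, -5 and picks Soft; Incumbent would get -8.
Among 4, 6, 4, -8, the best is 6 at E2. Subgame-perfect outcome: (E2, Moderate) with payoffs (6, 7).
Under simultaneous play:
Incumbent's best replies: Soft→E3; Moderate→E4; Aggressive→E3.
Entrant's best replies: E1→Aggressive; E2→Moderate; E3→Soft; E4→Soft.
Only (E3, Soft) has each player best-responding; Nash payoffs (4, 9).
Sequential outcome (E2, Moderate) differs from the Nash profile (E3, Soft).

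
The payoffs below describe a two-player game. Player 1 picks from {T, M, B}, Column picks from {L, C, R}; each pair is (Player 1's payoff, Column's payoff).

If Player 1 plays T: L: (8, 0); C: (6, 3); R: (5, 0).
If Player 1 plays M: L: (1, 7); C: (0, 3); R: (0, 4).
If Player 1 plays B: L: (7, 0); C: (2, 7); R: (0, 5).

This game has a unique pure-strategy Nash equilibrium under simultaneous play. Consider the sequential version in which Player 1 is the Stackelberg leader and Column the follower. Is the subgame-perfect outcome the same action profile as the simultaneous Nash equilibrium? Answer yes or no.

yes

Work backward from Column's decision.
- T → Column plays C (best of 0, 3, 0); Player 1 gets 6.
- M → Column plays L (best of 7, 3, 4); Player 1 gets 1.
- B → Column plays C (best of 0, 7, 5); Player 1 gets 2.
Maximizing over 6, 1, 2, Player 1 chooses T. Subgame-perfect outcome: (T, C) with payoffs (6, 3).
Under simultaneous play:
Player 1's best replies: L→T; C→T; R→T.
Column's best replies: T→C; M→L; B→C.
The unique mutual best reply is (T, C), giving (6, 3).
Sequential outcome (T, C) coincides with the Nash profile (T, C).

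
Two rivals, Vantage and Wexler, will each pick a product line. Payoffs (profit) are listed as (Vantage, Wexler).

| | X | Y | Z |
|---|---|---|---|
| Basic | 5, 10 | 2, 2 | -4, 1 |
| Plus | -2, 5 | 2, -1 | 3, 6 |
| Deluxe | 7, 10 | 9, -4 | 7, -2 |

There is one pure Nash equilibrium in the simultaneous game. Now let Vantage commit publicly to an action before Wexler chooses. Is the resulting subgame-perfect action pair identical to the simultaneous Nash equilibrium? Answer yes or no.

Backward induction with Vantage moving first.
- Basic: Wexler compares 10, 2, 1 and picks X; Vantage would get 5.
- Plus: Wexler compares 5, -1, 6 and picks Z; Vantage would get 3.
- Deluxe: Wexler compares 10, -4, -2 and picks X; Vantage would get 7.
Among 5, 3, 7, the best is 7 at Deluxe. Subgame-perfect outcome: (Deluxe, X) with payoffs (7, 10).
For the simultaneous game, intersect best replies.
Vantage's best replies: X→Deluxe; Y→Deluxe; Z→Deluxe.
Wexler's best replies: Basic→X; Plus→Z; Deluxe→X.
The unique mutual best reply is (Deluxe, X), giving (7, 10).
Sequential outcome (Deluxe, X) coincides with the Nash profile (Deluxe, X).

yes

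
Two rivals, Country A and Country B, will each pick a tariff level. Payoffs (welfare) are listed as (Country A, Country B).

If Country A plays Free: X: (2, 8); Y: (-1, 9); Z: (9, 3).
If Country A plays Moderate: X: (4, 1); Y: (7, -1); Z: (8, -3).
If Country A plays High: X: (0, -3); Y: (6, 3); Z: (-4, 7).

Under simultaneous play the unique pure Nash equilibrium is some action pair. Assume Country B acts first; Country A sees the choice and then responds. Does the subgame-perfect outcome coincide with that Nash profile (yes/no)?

no

Country A best-responds to each possible Country B move:
- X: BR = Moderate, leader payoff 1.
- Y: BR = Moderate, leader payoff -1.
- Z: BR = Free, leader payoff 3.
Country B's induced payoffs are 1, -1, 3, so Country B commits to Z. Subgame-perfect outcome: (Free, Z) with payoffs (9, 3).
For the simultaneous game, intersect best replies.
Country A's best replies: X→Moderate; Y→Moderate; Z→Free.
Country B's best replies: Free→Y; Moderate→X; High→Z.
Only (Moderate, X) has each player best-responding; Nash payoffs (4, 1).
Sequential outcome (Free, Z) differs from the Nash profile (Moderate, X).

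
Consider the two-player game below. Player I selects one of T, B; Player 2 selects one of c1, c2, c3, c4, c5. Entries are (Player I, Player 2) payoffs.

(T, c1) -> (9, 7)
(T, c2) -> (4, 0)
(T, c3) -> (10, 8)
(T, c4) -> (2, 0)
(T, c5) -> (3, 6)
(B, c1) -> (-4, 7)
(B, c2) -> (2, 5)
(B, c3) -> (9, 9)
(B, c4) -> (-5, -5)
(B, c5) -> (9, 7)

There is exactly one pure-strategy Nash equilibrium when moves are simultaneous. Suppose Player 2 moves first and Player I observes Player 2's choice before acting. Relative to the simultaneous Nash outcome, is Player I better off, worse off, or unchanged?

unchanged

Work backward from Player I's decision.
- c1: BR = T, leader payoff 7.
- c2: BR = T, leader payoff 0.
- c3: BR = T, leader payoff 8.
- c4: BR = T, leader payoff 0.
- c5: BR = B, leader payoff 7.
Among 7, 0, 8, 0, 7, the best is 8 at c3. Subgame-perfect outcome: (T, c3) with payoffs (10, 8).
Under simultaneous play:
Player I's best replies: c1→T; c2→T; c3→T; c4→T; c5→B.
Player 2's best replies: T→c3; B→c3.
Only (T, c3) has each player best-responding; Nash payoffs (10, 8).
Player I earns 10 sequentially versus 10 at the Nash outcome: unchanged.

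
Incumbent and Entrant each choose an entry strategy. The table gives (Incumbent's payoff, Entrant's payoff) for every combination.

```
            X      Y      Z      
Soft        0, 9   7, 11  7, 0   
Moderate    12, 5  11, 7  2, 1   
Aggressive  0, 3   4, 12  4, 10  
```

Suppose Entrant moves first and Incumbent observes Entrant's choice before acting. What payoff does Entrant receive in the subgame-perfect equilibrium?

7

Incumbent best-responds to each possible Entrant move:
- X: Incumbent compares 0, 12, 0 and picks Moderate; Entrant would get 5.
- Y: Incumbent compares 7, 11, 4 and picks Moderate; Entrant would get 7.
- Z: Incumbent compares 7, 2, 4 and picks Soft; Entrant would get 0.
Entrant's induced payoffs are 5, 7, 0, so Entrant commits to Y. Subgame-perfect outcome: (Moderate, Y) with payoffs (11, 7).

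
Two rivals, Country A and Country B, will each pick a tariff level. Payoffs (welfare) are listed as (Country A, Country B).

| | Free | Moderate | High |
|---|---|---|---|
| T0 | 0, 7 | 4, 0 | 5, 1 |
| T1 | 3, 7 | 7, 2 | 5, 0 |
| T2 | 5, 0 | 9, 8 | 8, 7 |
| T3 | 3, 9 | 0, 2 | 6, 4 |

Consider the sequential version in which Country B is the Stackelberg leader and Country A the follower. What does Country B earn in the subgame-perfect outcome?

8

Country A best-responds to each possible Country B move:
- Free → Country A plays T2 (best of 0, 3, 5, 3); Country B gets 0.
- Moderate → Country A plays T2 (best of 4, 7, 9, 0); Country B gets 8.
- High → Country A plays T2 (best of 5, 5, 8, 6); Country B gets 7.
Maximizing over 0, 8, 7, Country B chooses Moderate. Subgame-perfect outcome: (T2, Moderate) with payoffs (9, 8).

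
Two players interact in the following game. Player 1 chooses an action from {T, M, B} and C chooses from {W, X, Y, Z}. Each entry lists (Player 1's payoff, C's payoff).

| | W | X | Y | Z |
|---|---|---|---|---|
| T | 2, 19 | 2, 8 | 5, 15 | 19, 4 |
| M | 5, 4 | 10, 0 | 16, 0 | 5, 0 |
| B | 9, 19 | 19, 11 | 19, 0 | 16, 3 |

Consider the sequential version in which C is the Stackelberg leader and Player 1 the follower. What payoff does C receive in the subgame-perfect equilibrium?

19

Backward induction with C moving first.
- W: Player 1 compares 2, 5, 9 and picks B; C would get 19.
- X: Player 1 compares 2, 10, 19 and picks B; C would get 11.
- Y: Player 1 compares 5, 16, 19 and picks B; C would get 0.
- Z: Player 1 compares 19, 5, 16 and picks T; C would get 4.
Among 19, 11, 0, 4, the best is 19 at W. Subgame-perfect outcome: (B, W) with payoffs (9, 19).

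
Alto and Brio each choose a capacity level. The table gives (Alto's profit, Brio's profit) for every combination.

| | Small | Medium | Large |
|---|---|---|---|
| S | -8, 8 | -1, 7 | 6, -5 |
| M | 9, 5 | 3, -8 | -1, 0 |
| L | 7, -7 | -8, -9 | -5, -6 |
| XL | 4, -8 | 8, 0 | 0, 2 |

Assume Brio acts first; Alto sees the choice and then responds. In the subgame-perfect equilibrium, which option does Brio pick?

Backward induction with Brio moving first.
- Small: Alto compares -8, 9, 7, 4 and picks M; Brio would get 5.
- Medium: Alto compares -1, 3, -8, 8 and picks XL; Brio would get 0.
- Large: Alto compares 6, -1, -5, 0 and picks S; Brio would get -5.
Maximizing over 5, 0, -5, Brio chooses Small. Subgame-perfect outcome: (M, Small) with payoffs (9, 5).

Small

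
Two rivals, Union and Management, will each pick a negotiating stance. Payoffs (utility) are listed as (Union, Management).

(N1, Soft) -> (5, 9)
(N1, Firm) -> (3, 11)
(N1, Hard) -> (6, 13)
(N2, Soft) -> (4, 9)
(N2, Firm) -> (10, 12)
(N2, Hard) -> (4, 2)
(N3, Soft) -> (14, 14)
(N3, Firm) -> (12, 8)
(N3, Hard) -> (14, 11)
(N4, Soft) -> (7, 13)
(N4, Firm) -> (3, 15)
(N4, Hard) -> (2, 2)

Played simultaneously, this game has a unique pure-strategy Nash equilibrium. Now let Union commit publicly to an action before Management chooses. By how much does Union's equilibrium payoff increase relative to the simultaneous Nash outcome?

0

Solve by backward induction (Union leads).
- N1: BR = Hard, leader payoff 6.
- N2: BR = Firm, leader payoff 10.
- N3: BR = Soft, leader payoff 14.
- N4: BR = Firm, leader payoff 3.
Union's induced payoffs are 6, 10, 14, 3, so Union commits to N3. Subgame-perfect outcome: (N3, Soft) with payoffs (14, 14).
Under simultaneous play:
Union's best replies: Soft→N3; Firm→N3; Hard→N3.
Management's best replies: N1→Hard; N2→Firm; N3→Soft; N4→Firm.
The unique mutual best reply is (N3, Soft), giving (14, 14).
Union's commitment gain: 14 − 14 = 0.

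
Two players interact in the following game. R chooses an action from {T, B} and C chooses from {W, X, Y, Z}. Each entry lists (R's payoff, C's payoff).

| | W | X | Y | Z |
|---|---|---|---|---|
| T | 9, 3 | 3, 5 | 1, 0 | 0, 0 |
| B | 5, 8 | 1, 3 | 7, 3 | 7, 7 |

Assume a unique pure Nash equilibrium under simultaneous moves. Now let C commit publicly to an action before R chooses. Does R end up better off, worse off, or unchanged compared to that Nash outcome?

Work backward from R's decision.
- W: R compares 9, 5 and picks T; C would get 3.
- X: R compares 3, 1 and picks T; C would get 5.
- Y: R compares 1, 7 and picks B; C would get 3.
- Z: R compares 0, 7 and picks B; C would get 7.
Maximizing over 3, 5, 3, 7, C chooses Z. Subgame-perfect outcome: (B, Z) with payoffs (7, 7).
For the simultaneous game, intersect best replies.
R's best replies: W→T; X→T; Y→B; Z→B.
C's best replies: T→X; B→W.
The unique mutual best reply is (T, X), giving (3, 5).
R earns 7 sequentially versus 3 at the Nash outcome: better off.

better off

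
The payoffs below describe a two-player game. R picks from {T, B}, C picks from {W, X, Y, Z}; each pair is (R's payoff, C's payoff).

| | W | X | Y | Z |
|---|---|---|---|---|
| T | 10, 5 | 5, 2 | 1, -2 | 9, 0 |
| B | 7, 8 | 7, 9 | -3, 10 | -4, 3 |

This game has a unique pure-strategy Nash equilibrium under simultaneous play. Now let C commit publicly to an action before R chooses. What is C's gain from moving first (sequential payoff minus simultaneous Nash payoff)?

Solve by backward induction (C leads).
- W: BR = T, leader payoff 5.
- X: BR = B, leader payoff 9.
- Y: BR = T, leader payoff -2.
- Z: BR = T, leader payoff 0.
Maximizing over 5, 9, -2, 0, C chooses X. Subgame-perfect outcome: (B, X) with payoffs (7, 9).
For the simultaneous game, intersect best replies.
R's best replies: W→T; X→B; Y→T; Z→T.
C's best replies: T→W; B→Y.
Only (T, W) has each player best-responding; Nash payoffs (10, 5).
C's commitment gain: 9 − 5 = 4.

4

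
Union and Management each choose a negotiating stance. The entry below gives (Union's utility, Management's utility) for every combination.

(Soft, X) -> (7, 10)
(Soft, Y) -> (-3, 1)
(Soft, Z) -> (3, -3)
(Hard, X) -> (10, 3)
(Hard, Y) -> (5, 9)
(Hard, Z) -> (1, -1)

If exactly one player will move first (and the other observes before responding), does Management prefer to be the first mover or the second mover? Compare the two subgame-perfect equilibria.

second

If Union leads: Management's best replies are Soft→X, Hard→Y; Union's induced payoffs 7, 5; outcome (Soft, X), payoffs (7, 10).
If Management leads: Union's best replies are X→Hard, Y→Hard, Z→Soft; Management's induced payoffs 3, 9, -3; outcome (Hard, Y), payoffs (5, 9).
Management gets 9 moving first and 10 moving second, so Management prefers to move second.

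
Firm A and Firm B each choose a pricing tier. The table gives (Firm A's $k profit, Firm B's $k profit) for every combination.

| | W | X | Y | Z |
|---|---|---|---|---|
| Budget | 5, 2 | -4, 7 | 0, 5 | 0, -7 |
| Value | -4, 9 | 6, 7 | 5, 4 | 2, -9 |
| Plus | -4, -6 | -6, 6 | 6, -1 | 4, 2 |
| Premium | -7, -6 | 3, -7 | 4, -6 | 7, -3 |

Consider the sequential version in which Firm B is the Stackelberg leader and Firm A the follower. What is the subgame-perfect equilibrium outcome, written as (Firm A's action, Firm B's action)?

(Value, X)

Backward induction with Firm B moving first.
- W: BR = Budget, leader payoff 2.
- X: BR = Value, leader payoff 7.
- Y: BR = Plus, leader payoff -1.
- Z: BR = Premium, leader payoff -3.
Maximizing over 2, 7, -1, -3, Firm B chooses X. Subgame-perfect outcome: (Value, X) with payoffs (6, 7).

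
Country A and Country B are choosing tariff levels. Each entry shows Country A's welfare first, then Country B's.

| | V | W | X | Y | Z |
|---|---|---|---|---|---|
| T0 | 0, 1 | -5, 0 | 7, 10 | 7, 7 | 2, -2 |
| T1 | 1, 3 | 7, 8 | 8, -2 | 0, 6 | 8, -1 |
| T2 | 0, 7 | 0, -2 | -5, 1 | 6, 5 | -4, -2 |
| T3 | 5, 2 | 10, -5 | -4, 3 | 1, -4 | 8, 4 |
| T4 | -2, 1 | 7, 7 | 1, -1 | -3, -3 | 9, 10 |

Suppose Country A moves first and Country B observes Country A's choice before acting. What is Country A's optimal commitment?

Backward induction with Country A moving first.
- T0: Country B compares 1, 0, 10, 7, -2 and picks X; Country A would get 7.
- T1: Country B compares 3, 8, -2, 6, -1 and picks W; Country A would get 7.
- T2: Country B compares 7, -2, 1, 5, -2 and picks V; Country A would get 0.
- T3: Country B compares 2, -5, 3, -4, 4 and picks Z; Country A would get 8.
- T4: Country B compares 1, 7, -1, -3, 10 and picks Z; Country A would get 9.
Maximizing over 7, 7, 0, 8, 9, Country A chooses T4. Subgame-perfect outcome: (T4, Z) with payoffs (9, 10).

T4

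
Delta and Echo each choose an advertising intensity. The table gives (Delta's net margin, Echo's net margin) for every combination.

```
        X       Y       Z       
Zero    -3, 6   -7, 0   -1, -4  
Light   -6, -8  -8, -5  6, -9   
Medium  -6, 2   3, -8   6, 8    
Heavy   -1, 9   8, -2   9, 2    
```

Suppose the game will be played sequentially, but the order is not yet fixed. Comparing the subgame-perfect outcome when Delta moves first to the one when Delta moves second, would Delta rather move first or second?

first

If Delta leads: Echo's best replies are Zero→X, Light→Y, Medium→Z, Heavy→X; Delta's induced payoffs -3, -8, 6, -1; outcome (Medium, Z), payoffs (6, 8).
If Echo leads: Delta's best replies are X→Heavy, Y→Heavy, Z→Heavy; Echo's induced payoffs 9, -2, 2; outcome (Heavy, X), payoffs (-1, 9).
Delta gets 6 moving first and -1 moving second, so Delta prefers to move first.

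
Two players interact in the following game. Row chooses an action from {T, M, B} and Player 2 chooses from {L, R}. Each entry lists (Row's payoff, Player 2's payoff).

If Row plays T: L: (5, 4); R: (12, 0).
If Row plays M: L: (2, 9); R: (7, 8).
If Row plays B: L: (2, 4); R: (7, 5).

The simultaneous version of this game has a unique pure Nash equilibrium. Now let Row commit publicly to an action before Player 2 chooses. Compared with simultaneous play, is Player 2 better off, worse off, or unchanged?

Backward induction with Row moving first.
- T: BR = L, leader payoff 5.
- M: BR = L, leader payoff 2.
- B: BR = R, leader payoff 7.
Maximizing over 5, 2, 7, Row chooses B. Subgame-perfect outcome: (B, R) with payoffs (7, 5).
For the simultaneous game, intersect best replies.
Row's best replies: L→T; R→T.
Player 2's best replies: T→L; M→L; B→R.
Only (T, L) has each player best-responding; Nash payoffs (5, 4).
Player 2 earns 5 sequentially versus 4 at the Nash outcome: better off.

better off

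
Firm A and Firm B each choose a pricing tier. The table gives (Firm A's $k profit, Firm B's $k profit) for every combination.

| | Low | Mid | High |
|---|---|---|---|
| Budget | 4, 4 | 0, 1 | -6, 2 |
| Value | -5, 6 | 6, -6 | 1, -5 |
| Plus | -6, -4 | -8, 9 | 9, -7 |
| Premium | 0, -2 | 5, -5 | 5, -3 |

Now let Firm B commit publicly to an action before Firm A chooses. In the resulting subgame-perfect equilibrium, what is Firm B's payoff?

Work backward from Firm A's decision.
- Low: Firm A compares 4, -5, -6, 0 and picks Budget; Firm B would get 4.
- Mid: Firm A compares 0, 6, -8, 5 and picks Value; Firm B would get -6.
- High: Firm A compares -6, 1, 9, 5 and picks Plus; Firm B would get -7.
Firm B's induced payoffs are 4, -6, -7, so Firm B commits to Low. Subgame-perfect outcome: (Budget, Low) with payoffs (4, 4).

4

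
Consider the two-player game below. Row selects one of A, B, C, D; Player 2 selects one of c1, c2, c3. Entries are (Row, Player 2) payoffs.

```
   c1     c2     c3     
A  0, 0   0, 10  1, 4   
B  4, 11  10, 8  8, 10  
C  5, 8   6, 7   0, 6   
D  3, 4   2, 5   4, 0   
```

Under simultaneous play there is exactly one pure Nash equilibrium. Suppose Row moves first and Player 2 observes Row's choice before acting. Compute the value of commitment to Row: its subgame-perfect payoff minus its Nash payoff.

Backward induction with Row moving first.
- A: BR = c2, leader payoff 0.
- B: BR = c1, leader payoff 4.
- C: BR = c1, leader payoff 5.
- D: BR = c2, leader payoff 2.
Among 0, 4, 5, 2, the best is 5 at C. Subgame-perfect outcome: (C, c1) with payoffs (5, 8).
Now find the simultaneous Nash equilibrium.
Row's best replies: c1→C; c2→B; c3→B.
Player 2's best replies: A→c2; B→c1; C→c1; D→c2.
Only (C, c1) has each player best-responding; Nash payoffs (5, 8).
Row's commitment gain: 5 − 5 = 0.

0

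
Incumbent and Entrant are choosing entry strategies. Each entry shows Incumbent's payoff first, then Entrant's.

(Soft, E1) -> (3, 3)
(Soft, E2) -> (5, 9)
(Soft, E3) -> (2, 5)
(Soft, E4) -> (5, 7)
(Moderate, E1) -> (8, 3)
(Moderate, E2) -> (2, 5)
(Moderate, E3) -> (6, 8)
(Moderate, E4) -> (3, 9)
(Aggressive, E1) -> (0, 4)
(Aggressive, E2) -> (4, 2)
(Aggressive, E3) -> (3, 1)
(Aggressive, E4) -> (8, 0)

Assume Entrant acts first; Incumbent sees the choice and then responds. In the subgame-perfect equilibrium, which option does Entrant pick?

Incumbent best-responds to each possible Entrant move:
- E1: Incumbent compares 3, 8, 0 and picks Moderate; Entrant would get 3.
- E2: Incumbent compares 5, 2, 4 and picks Soft; Entrant would get 9.
- E3: Incumbent compares 2, 6, 3 and picks Moderate; Entrant would get 8.
- E4: Incumbent compares 5, 3, 8 and picks Aggressive; Entrant would get 0.
Maximizing over 3, 9, 8, 0, Entrant chooses E2. Subgame-perfect outcome: (Soft, E2) with payoffs (5, 9).

E2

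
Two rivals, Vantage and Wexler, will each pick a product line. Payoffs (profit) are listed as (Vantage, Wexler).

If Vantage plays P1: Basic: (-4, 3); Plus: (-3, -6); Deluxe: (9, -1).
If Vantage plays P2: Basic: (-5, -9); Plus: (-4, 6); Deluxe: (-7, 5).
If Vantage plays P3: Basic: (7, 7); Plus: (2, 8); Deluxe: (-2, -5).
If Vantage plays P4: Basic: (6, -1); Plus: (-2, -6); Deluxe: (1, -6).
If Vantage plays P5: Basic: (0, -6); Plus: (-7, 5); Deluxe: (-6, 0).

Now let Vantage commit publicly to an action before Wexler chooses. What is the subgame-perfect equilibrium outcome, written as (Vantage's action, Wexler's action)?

(P4, Basic)

Backward induction with Vantage moving first.
- P1: BR = Basic, leader payoff -4.
- P2: BR = Plus, leader payoff -4.
- P3: BR = Plus, leader payoff 2.
- P4: BR = Basic, leader payoff 6.
- P5: BR = Plus, leader payoff -7.
Among -4, -4, 2, 6, -7, the best is 6 at P4. Subgame-perfect outcome: (P4, Basic) with payoffs (6, -1).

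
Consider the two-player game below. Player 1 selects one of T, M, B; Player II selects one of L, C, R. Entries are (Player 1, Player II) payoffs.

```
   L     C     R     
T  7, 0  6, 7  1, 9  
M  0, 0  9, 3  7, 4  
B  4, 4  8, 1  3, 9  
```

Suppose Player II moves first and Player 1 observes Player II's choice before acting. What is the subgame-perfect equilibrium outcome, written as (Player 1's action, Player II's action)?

Solve by backward induction (Player II leads).
- L: Player 1 compares 7, 0, 4 and picks T; Player II would get 0.
- C: Player 1 compares 6, 9, 8 and picks M; Player II would get 3.
- R: Player 1 compares 1, 7, 3 and picks M; Player II would get 4.
Maximizing over 0, 3, 4, Player II chooses R. Subgame-perfect outcome: (M, R) with payoffs (7, 4).

(M, R)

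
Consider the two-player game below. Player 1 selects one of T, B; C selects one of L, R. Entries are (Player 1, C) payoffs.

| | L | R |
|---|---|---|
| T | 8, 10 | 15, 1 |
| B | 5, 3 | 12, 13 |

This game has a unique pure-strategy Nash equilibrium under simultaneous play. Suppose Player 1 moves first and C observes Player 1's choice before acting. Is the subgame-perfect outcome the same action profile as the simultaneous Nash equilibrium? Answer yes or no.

Work backward from C's decision.
- T → C plays L (best of 10, 1); Player 1 gets 8.
- B → C plays R (best of 3, 13); Player 1 gets 12.
Player 1's induced payoffs are 8, 12, so Player 1 commits to B. Subgame-perfect outcome: (B, R) with payoffs (12, 13).
Now find the simultaneous Nash equilibrium.
Player 1's best replies: L→T; R→T.
C's best replies: T→L; B→R.
The unique mutual best reply is (T, L), giving (8, 10).
Sequential outcome (B, R) differs from the Nash profile (T, L).

no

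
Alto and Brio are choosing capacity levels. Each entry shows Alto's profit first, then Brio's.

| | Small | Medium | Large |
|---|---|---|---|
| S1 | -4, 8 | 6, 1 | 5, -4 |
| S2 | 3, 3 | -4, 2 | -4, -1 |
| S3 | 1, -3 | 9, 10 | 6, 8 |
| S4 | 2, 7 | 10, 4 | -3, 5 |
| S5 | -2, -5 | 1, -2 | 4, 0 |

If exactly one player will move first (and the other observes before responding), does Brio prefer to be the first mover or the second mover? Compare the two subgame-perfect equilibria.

If Alto leads: Brio's best replies are S1→Small, S2→Small, S3→Medium, S4→Small, S5→Large; Alto's induced payoffs -4, 3, 9, 2, 4; outcome (S3, Medium), payoffs (9, 10).
If Brio leads: Alto's best replies are Small→S2, Medium→S4, Large→S3; Brio's induced payoffs 3, 4, 8; outcome (S3, Large), payoffs (6, 8).
Brio gets 8 moving first and 10 moving second, so Brio prefers to move second.

second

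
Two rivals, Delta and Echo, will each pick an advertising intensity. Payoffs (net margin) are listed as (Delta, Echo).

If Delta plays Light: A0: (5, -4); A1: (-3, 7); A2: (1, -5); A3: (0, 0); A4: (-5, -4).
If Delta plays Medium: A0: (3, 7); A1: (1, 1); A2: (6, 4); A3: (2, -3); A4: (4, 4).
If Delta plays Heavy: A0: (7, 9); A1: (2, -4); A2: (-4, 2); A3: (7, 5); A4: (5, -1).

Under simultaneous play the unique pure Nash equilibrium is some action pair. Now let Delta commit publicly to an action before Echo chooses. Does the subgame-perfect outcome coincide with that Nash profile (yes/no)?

yes

Echo best-responds to each possible Delta move:
- Light: BR = A1, leader payoff -3.
- Medium: BR = A0, leader payoff 3.
- Heavy: BR = A0, leader payoff 7.
Delta's induced payoffs are -3, 3, 7, so Delta commits to Heavy. Subgame-perfect outcome: (Heavy, A0) with payoffs (7, 9).
For the simultaneous game, intersect best replies.
Delta's best replies: A0→Heavy; A1→Heavy; A2→Medium; A3→Heavy; A4→Heavy.
Echo's best replies: Light→A1; Medium→A0; Heavy→A0.
The unique mutual best reply is (Heavy, A0), giving (7, 9).
Sequential outcome (Heavy, A0) coincides with the Nash profile (Heavy, A0).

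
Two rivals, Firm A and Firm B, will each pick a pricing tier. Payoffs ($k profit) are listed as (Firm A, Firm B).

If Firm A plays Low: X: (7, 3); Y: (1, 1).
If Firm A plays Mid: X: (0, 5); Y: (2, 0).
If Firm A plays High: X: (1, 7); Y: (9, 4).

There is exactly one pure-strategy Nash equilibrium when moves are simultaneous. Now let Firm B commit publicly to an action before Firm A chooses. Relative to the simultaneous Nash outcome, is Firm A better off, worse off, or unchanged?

better off

Backward induction with Firm B moving first.
- X: Firm A compares 7, 0, 1 and picks Low; Firm B would get 3.
- Y: Firm A compares 1, 2, 9 and picks High; Firm B would get 4.
Among 3, 4, the best is 4 at Y. Subgame-perfect outcome: (High, Y) with payoffs (9, 4).
Under simultaneous play:
Firm A's best replies: X→Low; Y→High.
Firm B's best replies: Low→X; Mid→X; High→X.
The unique mutual best reply is (Low, X), giving (7, 3).
Firm A earns 9 sequentially versus 7 at the Nash outcome: better off.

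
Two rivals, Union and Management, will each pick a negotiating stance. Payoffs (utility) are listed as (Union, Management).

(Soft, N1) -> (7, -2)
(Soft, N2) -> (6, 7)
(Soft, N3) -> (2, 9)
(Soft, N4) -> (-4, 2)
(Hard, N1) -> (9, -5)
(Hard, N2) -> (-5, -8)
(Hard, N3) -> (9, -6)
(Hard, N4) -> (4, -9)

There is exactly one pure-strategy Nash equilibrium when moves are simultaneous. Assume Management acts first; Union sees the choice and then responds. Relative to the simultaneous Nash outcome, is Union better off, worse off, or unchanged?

Union best-responds to each possible Management move:
- N1 → Union plays Hard (best of 7, 9); Management gets -5.
- N2 → Union plays Soft (best of 6, -5); Management gets 7.
- N3 → Union plays Hard (best of 2, 9); Management gets -6.
- N4 → Union plays Hard (best of -4, 4); Management gets -9.
Maximizing over -5, 7, -6, -9, Management chooses N2. Subgame-perfect outcome: (Soft, N2) with payoffs (6, 7).
For the simultaneous game, intersect best replies.
Union's best replies: N1→Hard; N2→Soft; N3→Hard; N4→Hard.
Management's best replies: Soft→N3; Hard→N1.
The unique mutual best reply is (Hard, N1), giving (9, -5).
Union earns 6 sequentially versus 9 at the Nash outcome: worse off.

worse off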